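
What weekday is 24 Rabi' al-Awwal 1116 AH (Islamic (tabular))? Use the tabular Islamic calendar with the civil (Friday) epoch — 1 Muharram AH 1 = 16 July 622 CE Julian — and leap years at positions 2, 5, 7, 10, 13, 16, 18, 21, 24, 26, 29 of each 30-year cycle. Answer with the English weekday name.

Sunday

Equivalently 27 July 1704 Gregorian, JDN 2343641.
JDN 2343641 mod 7 = 6, and JDN 0 was a Monday, so this is a Sunday.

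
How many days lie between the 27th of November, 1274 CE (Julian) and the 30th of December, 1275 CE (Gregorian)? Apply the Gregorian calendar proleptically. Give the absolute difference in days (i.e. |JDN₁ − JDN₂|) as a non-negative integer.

First date → JDN 2186717; second date → JDN 2187108.
The interval is |2186717 − 2187108| = 391 days.

391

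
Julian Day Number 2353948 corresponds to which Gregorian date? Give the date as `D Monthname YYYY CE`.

15 October 1732 CE

JDN 2451545 is 1 Jan 2000; 2353948 is −97597 days from there.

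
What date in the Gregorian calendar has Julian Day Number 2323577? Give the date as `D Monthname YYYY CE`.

JDN 2451545 is 1 Jan 2000; 2323577 is −127968 days from there.

20 August 1649 CE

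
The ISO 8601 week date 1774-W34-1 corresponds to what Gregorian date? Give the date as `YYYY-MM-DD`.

1774-08-22

ISO week 1 of 1774 is the week containing the first Thursday of 1774.
Week 34, day 1 (Monday) lands on 1774-08-22.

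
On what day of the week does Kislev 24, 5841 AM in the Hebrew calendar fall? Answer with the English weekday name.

Equivalently 6 December 2080 Gregorian, JDN 2481105.
JDN 2481105 mod 7 = 4, and JDN 0 was a Monday, so this is a Friday.

Friday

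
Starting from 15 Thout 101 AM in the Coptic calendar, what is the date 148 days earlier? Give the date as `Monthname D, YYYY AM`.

Parmouti 22, 100 AM

Counting 148 days back from JDN 1861569 reaches JDN 1861421, which is Parmouti 22, 100 AM.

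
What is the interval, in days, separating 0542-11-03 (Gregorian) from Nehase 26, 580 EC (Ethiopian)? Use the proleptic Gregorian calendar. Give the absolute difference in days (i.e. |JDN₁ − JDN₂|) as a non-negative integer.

16728

First date → JDN 1919328; second date → JDN 1936056.
The interval is |1919328 − 1936056| = 16728 days.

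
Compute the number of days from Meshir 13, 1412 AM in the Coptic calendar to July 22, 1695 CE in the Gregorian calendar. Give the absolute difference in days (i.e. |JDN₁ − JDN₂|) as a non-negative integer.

JDN of the first date = 2340560.
JDN of the second date = 2340349.
|2340349 − 2340560| = 211.

211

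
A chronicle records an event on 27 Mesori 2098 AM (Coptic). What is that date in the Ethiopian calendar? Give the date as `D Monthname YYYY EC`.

Julian Day Number of the source date = 2591315.
Converting JDN 2591315 to the Ethiopian calendar gives 27 Nehase 2374 EC.

27 Nehase 2374 EC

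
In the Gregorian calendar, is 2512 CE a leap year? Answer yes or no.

yes

2512 is divisible by 4 and not by 100, so it is a leap year.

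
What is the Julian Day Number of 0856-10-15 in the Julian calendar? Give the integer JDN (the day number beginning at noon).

Equivalently 19 October 856 (proleptic Gregorian).
JDN 2451545 is 1 January 2000 CE (Gregorian); the target day is −417545 days from there, so JDN = 2034000.

2034000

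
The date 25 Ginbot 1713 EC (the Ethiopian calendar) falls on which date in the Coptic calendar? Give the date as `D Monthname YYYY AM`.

25 Pashons 1437 AM

The source date corresponds to 31 May 1721 in the Gregorian calendar (JDN 2349793).
That day falls on 25 Pashons 1437 AM in the Coptic calendar.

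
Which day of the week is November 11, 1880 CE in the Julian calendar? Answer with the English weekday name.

In the Gregorian calendar this is 23 November 1880 (JDN 2408043).
JDN 2408043 mod 7 = 1, and JDN 0 was a Monday, so this is a Tuesday.

Tuesday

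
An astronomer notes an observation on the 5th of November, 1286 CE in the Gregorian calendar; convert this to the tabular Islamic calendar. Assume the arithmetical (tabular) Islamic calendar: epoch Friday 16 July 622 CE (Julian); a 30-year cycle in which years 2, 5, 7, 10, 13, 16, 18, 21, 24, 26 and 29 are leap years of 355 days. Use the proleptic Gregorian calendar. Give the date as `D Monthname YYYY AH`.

Both dates share Julian Day Number 2191071; in the tabular Islamic calendar that is 9 Ramadan 685 AH.

9 Ramadan 685 AH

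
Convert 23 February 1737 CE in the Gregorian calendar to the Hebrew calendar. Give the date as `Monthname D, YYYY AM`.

Adar I 22, 5497 AM

Both dates share Julian Day Number 2355540; in the Hebrew calendar that is 22 Adar I 5497 AM.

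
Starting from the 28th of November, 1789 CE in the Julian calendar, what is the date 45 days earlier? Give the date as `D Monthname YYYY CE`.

14 October 1789 CE

The starting date is JDN 2374822; 2374822 − 45 = 2374777.
JDN 2374777 corresponds to 14 October 1789 CE.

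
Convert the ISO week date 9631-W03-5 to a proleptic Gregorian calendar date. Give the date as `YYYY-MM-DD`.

ISO week 1 of 9631 is the week containing the first Thursday of 9631.
Week 3, day 5 (Friday) lands on 9631-01-17.

9631-01-17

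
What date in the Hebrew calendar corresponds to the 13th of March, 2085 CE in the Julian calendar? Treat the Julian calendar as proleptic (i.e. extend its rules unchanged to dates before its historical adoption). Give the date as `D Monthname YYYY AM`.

Both dates share Julian Day Number 2482676; in the Hebrew calendar that is 29 Adar 5845 AM.

29 Adar 5845 AM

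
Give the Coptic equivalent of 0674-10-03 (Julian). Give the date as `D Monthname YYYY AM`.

6 Paopi 391 AM

Julian Day Number of the source date = 1967512.
Converting JDN 1967512 to the Coptic calendar gives 6 Paopi 391 AM.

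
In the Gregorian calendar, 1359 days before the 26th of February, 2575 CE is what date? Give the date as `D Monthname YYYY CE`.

The starting date is JDN 2661616; 2661616 − 1359 = 2660257.
JDN 2660257 corresponds to 8 June 2571 CE.

8 June 2571 CE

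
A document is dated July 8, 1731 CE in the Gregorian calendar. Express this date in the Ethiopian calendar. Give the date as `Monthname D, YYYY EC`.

Hamle 3, 1723 EC

Julian Day Number of the source date = 2353483.
Converting JDN 2353483 to the Ethiopian calendar gives 3 Hamle 1723 EC.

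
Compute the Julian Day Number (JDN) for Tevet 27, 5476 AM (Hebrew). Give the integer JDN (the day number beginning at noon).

In the Gregorian calendar the same day is 22 January 1716.
JDN 2299161 is 15 October 1582 CE (Gregorian); the target day is +48676 days from there, so JDN = 2347837.

2347837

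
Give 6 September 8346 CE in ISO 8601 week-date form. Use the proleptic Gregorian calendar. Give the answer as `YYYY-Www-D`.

8346-W36-5

The weekday is Friday (ISO weekday 5).
That Friday belongs to ISO week 36 of ISO year 8346.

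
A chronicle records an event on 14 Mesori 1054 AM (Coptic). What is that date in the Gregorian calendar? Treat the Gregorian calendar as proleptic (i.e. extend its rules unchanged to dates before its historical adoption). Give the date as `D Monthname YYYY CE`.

Julian Day Number of the source date = 2209981.
Converting JDN 2209981 to the Gregorian calendar gives 15 August 1338 CE.

15 August 1338 CE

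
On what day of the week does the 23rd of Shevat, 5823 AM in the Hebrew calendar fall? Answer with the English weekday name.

Thursday

In the Gregorian calendar this is 22 February 2063 (JDN 2474608).
Since JDN mod 7 = 3 (0 = Monday), the day is Thursday.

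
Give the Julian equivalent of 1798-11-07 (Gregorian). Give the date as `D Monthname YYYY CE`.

At this point the Julian calendar is 11 days behind the Gregorian.
7 November 1798 Gregorian − 11 days → 27 October 1798 Julian.

27 October 1798 CE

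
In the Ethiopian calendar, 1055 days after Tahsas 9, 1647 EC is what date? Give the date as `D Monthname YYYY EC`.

The starting date is JDN 2325520; 2325520 + 1055 = 2326575.
JDN 2326575 corresponds to 28 Tikimt 1650 EC.

28 Tikimt 1650 EC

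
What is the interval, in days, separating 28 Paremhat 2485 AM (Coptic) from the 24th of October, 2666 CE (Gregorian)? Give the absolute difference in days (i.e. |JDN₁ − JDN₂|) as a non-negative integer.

First date → JDN 2732518; second date → JDN 2695093.
The interval is |2732518 − 2695093| = 37425 days.

37425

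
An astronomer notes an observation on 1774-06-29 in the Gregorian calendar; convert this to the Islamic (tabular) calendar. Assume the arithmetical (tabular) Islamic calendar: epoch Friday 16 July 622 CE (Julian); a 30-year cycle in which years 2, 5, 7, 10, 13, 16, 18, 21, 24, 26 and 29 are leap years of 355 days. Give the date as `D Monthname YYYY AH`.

Both dates share Julian Day Number 2369180; in the tabular Islamic calendar that is 19 Rabi' al-Thani 1188 AH.

19 Rabi' al-Thani 1188 AH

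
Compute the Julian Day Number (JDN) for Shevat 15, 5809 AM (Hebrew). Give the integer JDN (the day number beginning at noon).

In the Gregorian calendar the same day is 18 January 2049.
JDN 2299161 is 15 October 1582 CE (Gregorian); the target day is +170299 days from there, so JDN = 2469460.

2469460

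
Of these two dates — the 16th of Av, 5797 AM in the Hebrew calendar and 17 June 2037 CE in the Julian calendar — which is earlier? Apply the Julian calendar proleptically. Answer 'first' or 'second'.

The two dates have Julian Day Numbers 2465268 and 2465240 respectively.
Since 2465240 < 2465268, the second date comes first.

second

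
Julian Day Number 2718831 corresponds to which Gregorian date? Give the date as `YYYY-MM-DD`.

Counting from JDN 2299161 = 15 Oct 1582 gives an offset of 419670 days.

2731-10-22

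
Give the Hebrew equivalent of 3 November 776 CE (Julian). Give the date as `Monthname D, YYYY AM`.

The source date corresponds to 7 November 776 in the proleptic Gregorian calendar (JDN 2004799).
That day falls on 16 Cheshvan 4537 AM in the Hebrew calendar.

Cheshvan 16, 4537 AM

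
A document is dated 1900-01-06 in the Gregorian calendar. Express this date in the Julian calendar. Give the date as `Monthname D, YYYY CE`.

For dates in this range the Gregorian date is 12 days ahead of the Julian.
6 January 1900 Gregorian − 12 days → 25 December 1899 Julian.

December 25, 1899 CE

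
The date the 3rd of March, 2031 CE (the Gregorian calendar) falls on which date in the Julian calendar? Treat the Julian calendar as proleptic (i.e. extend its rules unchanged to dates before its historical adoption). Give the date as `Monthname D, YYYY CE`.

For dates in this range the Gregorian date is 13 days ahead of the Julian.
3 March 2031 Gregorian − 13 days → 18 February 2031 Julian.

February 18, 2031 CE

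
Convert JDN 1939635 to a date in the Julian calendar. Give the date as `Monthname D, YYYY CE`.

June 7, 598 CE

JDN 1939635 is 9 June 598 in the proleptic Gregorian calendar.
In the Julian calendar that day is June 7, 598 CE.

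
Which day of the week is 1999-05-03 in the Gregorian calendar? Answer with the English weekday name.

Monday

JDN 2451302 mod 7 = 0, and JDN 0 was a Monday, so this is a Monday.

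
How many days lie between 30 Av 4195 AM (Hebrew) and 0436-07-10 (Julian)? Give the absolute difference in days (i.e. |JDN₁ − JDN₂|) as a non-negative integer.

335

JDN of the first date = 1880163.
JDN of the second date = 1880498.
|1880498 − 1880163| = 335.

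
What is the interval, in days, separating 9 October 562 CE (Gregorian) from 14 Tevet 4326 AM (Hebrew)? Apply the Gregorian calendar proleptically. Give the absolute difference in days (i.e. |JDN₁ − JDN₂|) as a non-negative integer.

1172

JDN of the first date = 1926608.
JDN of the second date = 1927780.
|1927780 − 1926608| = 1172.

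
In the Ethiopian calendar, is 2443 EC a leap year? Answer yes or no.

yes

2443 mod 4 = 3; in the Ethiopian calendar a year is leap when year mod 4 = 3, so it is a leap year.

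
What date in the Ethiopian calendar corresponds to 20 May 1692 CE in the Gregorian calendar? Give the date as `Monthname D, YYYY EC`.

Julian Day Number of the source date = 2339191.
Converting JDN 2339191 to the Ethiopian calendar gives 15 Ginbot 1684 EC.

Ginbot 15, 1684 EC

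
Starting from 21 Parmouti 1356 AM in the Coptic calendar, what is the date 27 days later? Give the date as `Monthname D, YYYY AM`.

JDN of 21 Parmouti 1356 AM = 2320174.
2320174 + 27 = 2320201.
JDN 2320201 in the Coptic calendar is Pashons 18, 1356 AM.

Pashons 18, 1356 AM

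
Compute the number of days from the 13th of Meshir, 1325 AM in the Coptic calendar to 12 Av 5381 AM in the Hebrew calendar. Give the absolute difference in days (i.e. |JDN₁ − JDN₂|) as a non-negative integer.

4546

JDN of the first date = 2308783.
JDN of the second date = 2313329.
|2313329 − 2308783| = 4546.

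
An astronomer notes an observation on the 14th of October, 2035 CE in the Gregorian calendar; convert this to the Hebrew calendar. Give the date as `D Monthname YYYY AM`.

Julian Day Number of the source date = 2464615.
Converting JDN 2464615 to the Hebrew calendar gives 11 Tishrei 5796 AM.

11 Tishrei 5796 AM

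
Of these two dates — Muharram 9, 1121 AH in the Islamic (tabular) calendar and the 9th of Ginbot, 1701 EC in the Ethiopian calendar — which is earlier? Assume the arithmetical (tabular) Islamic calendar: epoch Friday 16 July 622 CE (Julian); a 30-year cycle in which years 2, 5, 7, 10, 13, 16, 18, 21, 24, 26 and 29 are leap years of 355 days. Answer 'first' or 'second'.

first

The two dates have Julian Day Numbers 2345339 and 2345394 respectively.
Since 2345339 < 2345394, the first date comes first.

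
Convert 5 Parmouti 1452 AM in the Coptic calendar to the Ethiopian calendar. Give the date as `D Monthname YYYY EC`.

Julian Day Number of the source date = 2355222.
Converting JDN 2355222 to the Ethiopian calendar gives 5 Miyazya 1728 EC.

5 Miyazya 1728 EC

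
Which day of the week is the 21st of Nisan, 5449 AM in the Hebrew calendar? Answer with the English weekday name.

This is JDN 2338056 (11 April 1689 Gregorian).
Since JDN mod 7 = 0 (0 = Monday), the day is Monday.

Monday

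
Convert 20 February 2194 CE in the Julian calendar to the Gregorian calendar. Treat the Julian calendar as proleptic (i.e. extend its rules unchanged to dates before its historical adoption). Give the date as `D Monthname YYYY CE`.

6 March 2194 CE

The Julian–Gregorian offset here is 14 days (Julian trailing).
20 February 2194 Julian + 14 days → 6 March 2194 Gregorian.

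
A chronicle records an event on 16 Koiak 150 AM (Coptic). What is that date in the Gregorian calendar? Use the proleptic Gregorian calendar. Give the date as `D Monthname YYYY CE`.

13 December 433 CE

Julian Day Number of the source date = 1879557.
Converting JDN 1879557 to the Gregorian calendar gives 13 December 433 CE.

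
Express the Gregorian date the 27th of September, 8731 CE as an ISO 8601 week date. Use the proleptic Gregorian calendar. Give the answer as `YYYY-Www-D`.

The weekday is Sunday (ISO weekday 7).
That Sunday belongs to ISO week 39 of ISO year 8731.

8731-W39-7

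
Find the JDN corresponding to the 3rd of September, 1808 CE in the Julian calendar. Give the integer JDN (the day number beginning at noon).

In the Gregorian calendar the same day is 15 September 1808.
JDN 2299161 is 15 October 1582 CE (Gregorian); the target day is +82515 days from there, so JDN = 2381676.

2381676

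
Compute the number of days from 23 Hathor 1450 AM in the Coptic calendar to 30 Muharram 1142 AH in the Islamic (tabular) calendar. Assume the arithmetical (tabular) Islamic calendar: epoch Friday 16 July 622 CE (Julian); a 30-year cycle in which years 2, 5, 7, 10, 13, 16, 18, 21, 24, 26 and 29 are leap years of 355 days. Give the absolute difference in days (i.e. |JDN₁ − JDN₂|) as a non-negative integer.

First date → JDN 2354359; second date → JDN 2352801.
The interval is |2354359 − 2352801| = 1558 days.

1558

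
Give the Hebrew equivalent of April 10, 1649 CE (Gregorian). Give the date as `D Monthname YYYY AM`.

Julian Day Number of the source date = 2323445.
Converting JDN 2323445 to the Hebrew calendar gives 28 Nisan 5409 AM.

28 Nisan 5409 AM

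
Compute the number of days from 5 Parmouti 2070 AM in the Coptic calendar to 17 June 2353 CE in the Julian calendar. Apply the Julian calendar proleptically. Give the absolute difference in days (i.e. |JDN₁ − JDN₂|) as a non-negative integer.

287

JDN of the first date = 2580946.
JDN of the second date = 2580659.
|2580659 − 2580946| = 287.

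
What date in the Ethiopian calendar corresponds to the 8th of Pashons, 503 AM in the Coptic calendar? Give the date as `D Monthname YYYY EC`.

The source date corresponds to 7 May 787 in the proleptic Gregorian calendar (JDN 2008632).
That day falls on 8 Ginbot 779 EC in the Ethiopian calendar.

8 Ginbot 779 EC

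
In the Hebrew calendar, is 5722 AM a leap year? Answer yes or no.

yes

Hebrew year 5722 is year 3 of its 19-year Metonic cycle; leap years are at positions 3, 6, 8, 11, 14, 17, 19, so it is a leap year (13 months).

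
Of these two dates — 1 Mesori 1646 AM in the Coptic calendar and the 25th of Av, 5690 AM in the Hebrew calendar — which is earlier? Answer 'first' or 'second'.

first

Converting both to JDN: 2426196 vs 2426208; the smaller is the first.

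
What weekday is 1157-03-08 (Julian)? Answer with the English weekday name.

In the proleptic Gregorian calendar this is 15 March 1157 (JDN 2143719).
JDN 2143719 mod 7 = 4, and JDN 0 was a Monday, so this is a Friday.

Friday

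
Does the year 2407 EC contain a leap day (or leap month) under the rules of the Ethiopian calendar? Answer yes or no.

yes

2407 mod 4 = 3; in the Ethiopian calendar a year is leap when year mod 4 = 3, so it is a leap year.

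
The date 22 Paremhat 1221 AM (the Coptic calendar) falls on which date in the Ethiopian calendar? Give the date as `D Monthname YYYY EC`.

22 Megabit 1497 EC

Julian Day Number of the source date = 2270836.
Converting JDN 2270836 to the Ethiopian calendar gives 22 Megabit 1497 EC.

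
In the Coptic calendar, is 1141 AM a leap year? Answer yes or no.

1141 mod 4 = 1; in the Coptic calendar a year is leap when year mod 4 = 3, so it is a common year.

no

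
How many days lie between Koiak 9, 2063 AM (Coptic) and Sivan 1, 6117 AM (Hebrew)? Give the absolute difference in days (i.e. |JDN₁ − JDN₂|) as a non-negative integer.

JDN of the first date = 2578273.
JDN of the second date = 2582077.
|2582077 − 2578273| = 3804.

3804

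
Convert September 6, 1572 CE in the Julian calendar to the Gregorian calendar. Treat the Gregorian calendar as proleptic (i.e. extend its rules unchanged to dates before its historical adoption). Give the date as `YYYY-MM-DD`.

At this point the Julian calendar is 10 days behind the Gregorian.
6 September 1572 Julian + 10 days → 16 September 1572 Gregorian.

1572-09-16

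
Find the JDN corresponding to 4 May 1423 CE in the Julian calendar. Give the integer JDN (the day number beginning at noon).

In the proleptic Gregorian calendar the same day is 13 May 1423.
JDN 2299161 is 15 October 1582 CE (Gregorian); the target day is −58229 days from there, so JDN = 2240932.

2240932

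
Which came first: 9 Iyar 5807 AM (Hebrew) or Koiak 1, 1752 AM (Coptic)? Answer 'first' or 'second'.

The two dates have Julian Day Numbers 2468836 and 2464673 respectively.
Since 2464673 < 2468836, the second date comes first.

second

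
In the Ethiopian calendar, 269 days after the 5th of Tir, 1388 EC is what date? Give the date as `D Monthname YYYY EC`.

29 Meskerem 1389 EC

The starting date is JDN 2230947; 2230947 + 269 = 2231216.
JDN 2231216 corresponds to 29 Meskerem 1389 EC.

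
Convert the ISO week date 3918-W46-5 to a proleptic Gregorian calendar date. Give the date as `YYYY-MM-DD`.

3918-11-15

ISO week 1 of 3918 is the week containing the first Thursday of 3918.
Week 46, day 5 (Friday) lands on 3918-11-15.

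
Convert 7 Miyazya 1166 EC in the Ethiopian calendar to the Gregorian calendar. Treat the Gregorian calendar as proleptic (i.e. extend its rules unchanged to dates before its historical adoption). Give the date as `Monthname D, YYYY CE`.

Both dates share Julian Day Number 2149953; in the Gregorian calendar that is 9 April 1174 CE.

April 9, 1174 CE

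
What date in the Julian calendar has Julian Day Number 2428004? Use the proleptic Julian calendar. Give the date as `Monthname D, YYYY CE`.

July 7, 1935 CE

The Gregorian equivalent of JDN 2428004 is 20 July 1935.
In the Julian calendar that day is July 7, 1935 CE.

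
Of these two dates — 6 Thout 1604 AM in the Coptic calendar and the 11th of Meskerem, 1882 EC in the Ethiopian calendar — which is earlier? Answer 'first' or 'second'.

first

First date → JDN 2410531; second date → JDN 2411266.
JDN 2410531 < JDN 2411266, so the first date is earlier.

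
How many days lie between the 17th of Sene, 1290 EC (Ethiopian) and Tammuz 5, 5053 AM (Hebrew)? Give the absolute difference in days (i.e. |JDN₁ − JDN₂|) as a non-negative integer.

1826

JDN of the first date = 2195314.
JDN of the second date = 2193488.
|2193488 − 2195314| = 1826.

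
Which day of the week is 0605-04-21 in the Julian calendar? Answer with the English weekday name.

This is JDN 1942145 (24 April 605 Gregorian).
Since JDN mod 7 = 2 (0 = Monday), the day is Wednesday.

Wednesday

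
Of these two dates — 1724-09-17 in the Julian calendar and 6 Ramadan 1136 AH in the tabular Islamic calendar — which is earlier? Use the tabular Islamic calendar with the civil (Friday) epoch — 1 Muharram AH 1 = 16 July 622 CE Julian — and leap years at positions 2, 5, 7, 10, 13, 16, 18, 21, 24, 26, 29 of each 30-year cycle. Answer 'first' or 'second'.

second

Converting both to JDN: 2351009 vs 2350887; the smaller is the second.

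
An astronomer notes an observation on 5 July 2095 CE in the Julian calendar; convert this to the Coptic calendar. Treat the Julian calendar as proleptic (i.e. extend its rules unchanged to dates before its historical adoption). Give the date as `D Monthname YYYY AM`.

The source date corresponds to 18 July 2095 in the Gregorian calendar (JDN 2486442).
That day falls on 11 Epip 1811 AM in the Coptic calendar.

11 Epip 1811 AM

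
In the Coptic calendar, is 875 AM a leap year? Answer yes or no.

yes

875 mod 4 = 3; in the Coptic calendar a year is leap when year mod 4 = 3, so it is a leap year.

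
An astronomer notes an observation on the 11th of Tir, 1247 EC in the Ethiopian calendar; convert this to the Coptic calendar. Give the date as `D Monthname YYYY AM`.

The source date corresponds to 13 January 1255 in the proleptic Gregorian calendar (JDN 2179452).
That day falls on 11 Tobi 971 AM in the Coptic calendar.

11 Tobi 971 AM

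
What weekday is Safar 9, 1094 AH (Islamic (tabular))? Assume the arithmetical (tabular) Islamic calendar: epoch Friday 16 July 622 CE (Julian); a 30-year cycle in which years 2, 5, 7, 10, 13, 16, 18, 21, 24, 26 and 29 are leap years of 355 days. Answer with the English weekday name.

Equivalently 7 February 1683 Gregorian, JDN 2335801.
JDN 2335801 mod 7 = 6, and JDN 0 was a Monday, so this is a Sunday.

Sunday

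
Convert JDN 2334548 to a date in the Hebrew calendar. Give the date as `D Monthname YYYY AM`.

26 Elul 5439 AM

The Gregorian equivalent of JDN 2334548 is 3 September 1679.
In the Hebrew calendar that day is 26 Elul 5439 AM.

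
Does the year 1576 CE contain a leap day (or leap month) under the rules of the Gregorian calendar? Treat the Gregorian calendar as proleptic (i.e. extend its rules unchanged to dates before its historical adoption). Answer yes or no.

yes

1576 is divisible by 4 and not by 100, so it is a leap year.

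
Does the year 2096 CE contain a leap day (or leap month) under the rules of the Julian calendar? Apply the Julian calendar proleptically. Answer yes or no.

yes

2096 mod 4 = 0, so it is a leap year in the Julian calendar.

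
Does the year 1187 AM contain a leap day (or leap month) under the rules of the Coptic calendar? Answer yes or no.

yes

1187 mod 4 = 3; in the Coptic calendar a year is leap when year mod 4 = 3, so it is a leap year.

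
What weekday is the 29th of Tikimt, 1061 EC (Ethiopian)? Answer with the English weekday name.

Sunday

Equivalently 1 November 1068 Gregorian, JDN 2111444.
JDN 2111444 mod 7 = 6, and JDN 0 was a Monday, so this is a Sunday.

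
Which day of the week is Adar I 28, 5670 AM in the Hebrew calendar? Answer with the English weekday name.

Equivalently 9 March 1910 Gregorian, JDN 2418740.
JDN 2418740 mod 7 = 2, and JDN 0 was a Monday, so this is a Wednesday.

Wednesday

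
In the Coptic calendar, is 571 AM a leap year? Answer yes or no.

571 mod 4 = 3; in the Coptic calendar a year is leap when year mod 4 = 3, so it is a leap year.

yes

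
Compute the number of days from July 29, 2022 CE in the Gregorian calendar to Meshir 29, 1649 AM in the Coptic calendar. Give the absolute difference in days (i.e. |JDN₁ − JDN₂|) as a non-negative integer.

First date → JDN 2459790; second date → JDN 2427140.
The interval is |2459790 − 2427140| = 32650 days.

32650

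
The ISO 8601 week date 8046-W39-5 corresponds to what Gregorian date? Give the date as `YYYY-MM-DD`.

8046-09-28

ISO week 1 of 8046 is the week containing the first Thursday of 8046.
Week 39, day 5 (Friday) lands on 8046-09-28.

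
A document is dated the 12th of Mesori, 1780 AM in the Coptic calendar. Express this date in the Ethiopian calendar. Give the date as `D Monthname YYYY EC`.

12 Nehase 2056 EC

Julian Day Number of the source date = 2475151.
Converting JDN 2475151 to the Ethiopian calendar gives 12 Nehase 2056 EC.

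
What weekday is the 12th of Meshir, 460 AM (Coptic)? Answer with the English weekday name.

Friday

Equivalently 11 February 744 Gregorian, JDN 1992841.
Since JDN mod 7 = 4 (0 = Monday), the day is Friday.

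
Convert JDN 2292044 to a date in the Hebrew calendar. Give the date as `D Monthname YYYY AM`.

18 Nisan 5323 AM

JDN 2292044 is 21 April 1563 in the proleptic Gregorian calendar.
In the Hebrew calendar that day is 18 Nisan 5323 AM.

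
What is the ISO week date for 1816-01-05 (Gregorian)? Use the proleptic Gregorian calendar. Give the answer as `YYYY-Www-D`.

1816-W01-5

The weekday is Friday (ISO weekday 5).
That Friday belongs to ISO week 1 of ISO year 1816.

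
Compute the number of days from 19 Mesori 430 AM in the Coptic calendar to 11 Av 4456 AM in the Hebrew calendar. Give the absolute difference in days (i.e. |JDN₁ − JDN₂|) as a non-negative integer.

6600

First date → JDN 1982070; second date → JDN 1975470.
The interval is |1982070 − 1975470| = 6600 days.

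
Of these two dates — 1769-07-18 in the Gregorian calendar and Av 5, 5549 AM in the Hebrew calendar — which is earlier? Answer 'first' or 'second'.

Converting both to JDN: 2367373 vs 2374688; the smaller is the first.

first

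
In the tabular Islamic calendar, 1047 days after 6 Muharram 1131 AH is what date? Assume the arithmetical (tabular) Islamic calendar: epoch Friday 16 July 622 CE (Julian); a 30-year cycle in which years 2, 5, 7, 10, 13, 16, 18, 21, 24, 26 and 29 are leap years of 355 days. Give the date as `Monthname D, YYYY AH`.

The starting date is JDN 2348879; 2348879 + 1047 = 2349926.
JDN 2349926 corresponds to Dhu al-Hijjah 19, 1133 AH.

Dhu al-Hijjah 19, 1133 AH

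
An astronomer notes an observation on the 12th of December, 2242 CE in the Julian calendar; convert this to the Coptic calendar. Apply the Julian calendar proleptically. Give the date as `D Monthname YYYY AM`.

16 Koiak 1959 AM

The source date corresponds to 27 December 2242 in the Gregorian calendar (JDN 2540294).
That day falls on 16 Koiak 1959 AM in the Coptic calendar.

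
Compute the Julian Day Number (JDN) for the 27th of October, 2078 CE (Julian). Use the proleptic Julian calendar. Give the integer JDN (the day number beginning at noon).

Equivalently 9 November 2078 (Gregorian).
JDN 2451545 is 1 January 2000 CE (Gregorian); the target day is +28802 days from there, so JDN = 2480347.

2480347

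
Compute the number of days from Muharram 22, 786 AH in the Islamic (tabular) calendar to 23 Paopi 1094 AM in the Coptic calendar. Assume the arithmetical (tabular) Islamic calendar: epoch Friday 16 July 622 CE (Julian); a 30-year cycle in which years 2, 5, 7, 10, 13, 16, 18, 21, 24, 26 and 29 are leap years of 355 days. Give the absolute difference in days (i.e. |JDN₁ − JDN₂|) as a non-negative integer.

2339

First date → JDN 2226639; second date → JDN 2224300.
The interval is |2226639 − 2224300| = 2339 days.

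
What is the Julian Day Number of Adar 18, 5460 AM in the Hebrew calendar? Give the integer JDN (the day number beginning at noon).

2342040

Equivalently 9 March 1700 (Gregorian).
JDN 2451545 is 1 January 2000 CE (Gregorian); the target day is −109505 days from there, so JDN = 2342040.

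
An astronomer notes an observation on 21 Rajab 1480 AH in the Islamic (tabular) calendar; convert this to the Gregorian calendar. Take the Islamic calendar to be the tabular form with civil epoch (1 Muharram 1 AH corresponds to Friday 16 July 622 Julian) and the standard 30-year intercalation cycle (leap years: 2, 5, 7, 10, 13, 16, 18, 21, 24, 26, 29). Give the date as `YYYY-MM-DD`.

Julian Day Number of the source date = 2472745.
Converting JDN 2472745 to the Gregorian calendar gives 16 January 2058 CE.

2058-01-16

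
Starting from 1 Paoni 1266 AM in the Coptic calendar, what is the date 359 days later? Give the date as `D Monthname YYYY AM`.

25 Pashons 1267 AM

JDN of 1 Paoni 1266 AM = 2287341.
2287341 + 359 = 2287700.
JDN 2287700 in the Coptic calendar is 25 Pashons 1267 AM.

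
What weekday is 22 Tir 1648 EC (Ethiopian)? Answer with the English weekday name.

Friday

This is JDN 2325929 (28 January 1656 Gregorian).
JDN 2325929 mod 7 = 4, and JDN 0 was a Monday, so this is a Friday.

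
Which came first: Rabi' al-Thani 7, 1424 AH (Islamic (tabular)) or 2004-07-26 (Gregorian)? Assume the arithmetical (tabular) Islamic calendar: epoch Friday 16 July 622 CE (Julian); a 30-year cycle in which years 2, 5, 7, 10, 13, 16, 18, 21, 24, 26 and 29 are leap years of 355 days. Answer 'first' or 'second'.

first

Converting both to JDN: 2452799 vs 2453213; the smaller is the first.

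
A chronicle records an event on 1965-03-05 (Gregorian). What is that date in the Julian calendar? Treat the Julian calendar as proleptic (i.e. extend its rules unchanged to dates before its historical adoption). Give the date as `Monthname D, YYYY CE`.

February 20, 1965 CE

For dates in this range the Gregorian date is 13 days ahead of the Julian.
5 March 1965 Gregorian − 13 days → 20 February 1965 Julian.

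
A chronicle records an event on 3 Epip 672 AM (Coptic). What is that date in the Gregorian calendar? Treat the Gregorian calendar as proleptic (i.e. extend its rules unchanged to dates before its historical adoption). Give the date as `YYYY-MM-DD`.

0956-07-02

Julian Day Number of the source date = 2070415.
Converting JDN 2070415 to the Gregorian calendar gives 2 July 956 CE.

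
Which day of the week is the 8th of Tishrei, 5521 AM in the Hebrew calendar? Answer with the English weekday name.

Thursday

In the Gregorian calendar this is 18 September 1760 (JDN 2364148).
2364148 ≡ 3 (mod 7); counting from Monday = 0 gives Thursday.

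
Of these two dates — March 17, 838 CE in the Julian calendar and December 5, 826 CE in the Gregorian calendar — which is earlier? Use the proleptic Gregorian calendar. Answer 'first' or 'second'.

The two dates have Julian Day Numbers 2027213 and 2023089 respectively.
Since 2023089 < 2027213, the second date comes first.

second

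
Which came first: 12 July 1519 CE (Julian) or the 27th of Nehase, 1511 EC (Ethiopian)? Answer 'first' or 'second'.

First date → JDN 2276065; second date → JDN 2276104.
JDN 2276065 < JDN 2276104, so the first date is earlier.

first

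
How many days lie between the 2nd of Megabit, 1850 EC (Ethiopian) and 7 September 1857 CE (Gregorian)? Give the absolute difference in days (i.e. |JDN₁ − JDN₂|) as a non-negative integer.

JDN of the first date = 2399749.
JDN of the second date = 2399565.
|2399565 − 2399749| = 184.

184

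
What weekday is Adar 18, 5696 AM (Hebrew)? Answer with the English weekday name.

Equivalently 12 March 1936 Gregorian, JDN 2428240.
JDN 2428240 mod 7 = 3, and JDN 0 was a Monday, so this is a Thursday.

Thursday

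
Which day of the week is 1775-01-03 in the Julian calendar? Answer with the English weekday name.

Saturday

In the Gregorian calendar this is 14 January 1775 (JDN 2369379).
2369379 ≡ 5 (mod 7); counting from Monday = 0 gives Saturday.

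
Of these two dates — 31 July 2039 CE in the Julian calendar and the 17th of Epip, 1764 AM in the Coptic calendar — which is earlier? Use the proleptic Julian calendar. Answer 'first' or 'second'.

First date → JDN 2466014; second date → JDN 2469282.
JDN 2466014 < JDN 2469282, so the first date is earlier.

first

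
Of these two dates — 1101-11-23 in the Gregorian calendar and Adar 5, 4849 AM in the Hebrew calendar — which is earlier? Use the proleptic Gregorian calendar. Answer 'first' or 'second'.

Converting both to JDN: 2123518 vs 2118864; the smaller is the second.

second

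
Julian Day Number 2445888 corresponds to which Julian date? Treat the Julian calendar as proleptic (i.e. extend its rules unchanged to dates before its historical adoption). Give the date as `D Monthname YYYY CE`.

23 June 1984 CE

JDN 2445888 is 6 July 1984 in the Gregorian calendar.
In the Julian calendar that day is 23 June 1984 CE.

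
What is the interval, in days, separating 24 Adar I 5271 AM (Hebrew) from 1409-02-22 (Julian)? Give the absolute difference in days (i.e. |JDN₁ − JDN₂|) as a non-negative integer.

37255

First date → JDN 2273003; second date → JDN 2235748.
The interval is |2273003 − 2235748| = 37255 days.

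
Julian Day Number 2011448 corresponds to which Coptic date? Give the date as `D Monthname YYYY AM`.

JDN 2011448 is 21 January 795 in the proleptic Gregorian calendar.
In the Coptic calendar that day is 22 Tobi 511 AM.

22 Tobi 511 AM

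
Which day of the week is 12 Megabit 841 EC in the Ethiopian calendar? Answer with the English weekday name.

In the proleptic Gregorian calendar this is 12 March 849 (JDN 2031222).
Since JDN mod 7 = 4 (0 = Monday), the day is Friday.

Friday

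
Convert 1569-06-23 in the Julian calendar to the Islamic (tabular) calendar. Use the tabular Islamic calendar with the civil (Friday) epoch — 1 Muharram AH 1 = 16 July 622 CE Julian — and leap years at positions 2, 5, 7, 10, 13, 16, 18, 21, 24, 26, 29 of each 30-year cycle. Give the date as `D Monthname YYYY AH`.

8 Muharram 977 AH

Both dates share Julian Day Number 2294309; in the tabular Islamic calendar that is 8 Muharram 977 AH.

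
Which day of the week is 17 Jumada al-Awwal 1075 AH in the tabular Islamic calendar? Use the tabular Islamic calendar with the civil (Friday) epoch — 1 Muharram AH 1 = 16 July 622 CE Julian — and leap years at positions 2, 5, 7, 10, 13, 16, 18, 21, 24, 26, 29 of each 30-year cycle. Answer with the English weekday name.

Saturday

In the Gregorian calendar this is 6 December 1664 (JDN 2329164).
Since JDN mod 7 = 5 (0 = Monday), the day is Saturday.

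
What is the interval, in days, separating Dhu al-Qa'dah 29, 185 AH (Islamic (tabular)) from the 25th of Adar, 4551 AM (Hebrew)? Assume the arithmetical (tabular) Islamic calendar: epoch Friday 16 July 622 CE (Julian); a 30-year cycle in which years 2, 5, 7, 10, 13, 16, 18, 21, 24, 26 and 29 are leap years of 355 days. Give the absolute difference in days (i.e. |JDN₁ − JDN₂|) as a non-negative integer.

3932

First date → JDN 2013966; second date → JDN 2010034.
The interval is |2013966 − 2010034| = 3932 days.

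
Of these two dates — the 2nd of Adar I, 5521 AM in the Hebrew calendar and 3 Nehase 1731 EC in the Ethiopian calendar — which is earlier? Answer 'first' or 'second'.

second

First date → JDN 2364289; second date → JDN 2356435.
JDN 2356435 < JDN 2364289, so the second date is earlier.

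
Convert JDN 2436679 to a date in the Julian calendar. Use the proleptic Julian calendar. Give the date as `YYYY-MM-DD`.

1959-04-07

JDN 2436679 is 20 April 1959 in the Gregorian calendar.
In the Julian calendar that day is 1959-04-07.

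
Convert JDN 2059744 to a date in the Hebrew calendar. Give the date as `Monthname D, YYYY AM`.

The proleptic Gregorian equivalent of JDN 2059744 is 15 April 927.
In the Hebrew calendar that day is Iyar 4, 4687 AM.

Iyar 4, 4687 AM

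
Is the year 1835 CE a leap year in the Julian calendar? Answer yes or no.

1835 mod 4 = 3, so it is a common year in the Julian calendar.

no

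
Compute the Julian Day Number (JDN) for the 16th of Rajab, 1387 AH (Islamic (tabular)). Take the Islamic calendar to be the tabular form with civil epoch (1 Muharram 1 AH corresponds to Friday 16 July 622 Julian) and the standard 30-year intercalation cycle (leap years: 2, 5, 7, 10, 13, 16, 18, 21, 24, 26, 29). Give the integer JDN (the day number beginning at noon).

2439784

In the Gregorian calendar the same day is 20 October 1967.
JDN 2400001 is 17 November 1858 CE (Gregorian), MJD 0; the target day is +39783 days from there, so JDN = 2439784.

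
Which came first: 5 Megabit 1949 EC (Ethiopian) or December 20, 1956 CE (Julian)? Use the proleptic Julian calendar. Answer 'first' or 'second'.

Converting both to JDN: 2435912 vs 2435841; the smaller is the second.

second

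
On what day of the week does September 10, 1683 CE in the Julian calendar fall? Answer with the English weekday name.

This is JDN 2336026 (20 September 1683 Gregorian).
Since JDN mod 7 = 0 (0 = Monday), the day is Monday.

Monday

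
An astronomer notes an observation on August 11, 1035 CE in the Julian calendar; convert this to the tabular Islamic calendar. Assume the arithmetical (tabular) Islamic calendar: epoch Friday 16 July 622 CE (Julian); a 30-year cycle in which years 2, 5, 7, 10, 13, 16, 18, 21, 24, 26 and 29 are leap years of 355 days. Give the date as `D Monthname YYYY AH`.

3 Shawwal 426 AH

Both dates share Julian Day Number 2099314; in the tabular Islamic calendar that is 3 Shawwal 426 AH.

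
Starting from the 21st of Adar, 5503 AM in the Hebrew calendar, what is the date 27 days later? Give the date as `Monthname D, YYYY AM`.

Nisan 19, 5503 AM

JDN of the 21st of Adar, 5503 AM = 2357753.
2357753 + 27 = 2357780.
JDN 2357780 in the Hebrew calendar is Nisan 19, 5503 AM.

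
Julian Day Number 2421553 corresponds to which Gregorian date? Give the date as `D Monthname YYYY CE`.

20 November 1917 CE

JDN 2451545 is 1 Jan 2000; 2421553 is −29992 days from there.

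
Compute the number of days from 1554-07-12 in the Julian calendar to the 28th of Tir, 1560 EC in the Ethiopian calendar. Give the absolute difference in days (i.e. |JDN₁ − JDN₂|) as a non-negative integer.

JDN of the first date = 2288849.
JDN of the second date = 2293793.
|2293793 − 2288849| = 4944.

4944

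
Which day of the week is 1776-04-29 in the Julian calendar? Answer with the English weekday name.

In the Gregorian calendar this is 10 May 1776 (JDN 2369861).
Since JDN mod 7 = 4 (0 = Monday), the day is Friday.

Friday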